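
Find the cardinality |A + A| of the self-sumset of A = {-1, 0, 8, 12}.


A + A = {a + a' : a, a' ∈ A}; |A| = 4.
General bounds: 2|A| - 1 ≤ |A + A| ≤ |A|(|A|+1)/2, i.e. 7 ≤ |A + A| ≤ 10.
Lower bound 2|A|-1 is attained iff A is an arithmetic progression.
Enumerate sums a + a' for a ≤ a' (symmetric, so this suffices):
a = -1: -1+-1=-2, -1+0=-1, -1+8=7, -1+12=11
a = 0: 0+0=0, 0+8=8, 0+12=12
a = 8: 8+8=16, 8+12=20
a = 12: 12+12=24
Distinct sums: {-2, -1, 0, 7, 8, 11, 12, 16, 20, 24}
|A + A| = 10

|A + A| = 10


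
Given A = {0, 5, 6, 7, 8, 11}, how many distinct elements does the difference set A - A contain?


A - A = {a - a' : a, a' ∈ A}; |A| = 6.
Bounds: 2|A|-1 ≤ |A - A| ≤ |A|² - |A| + 1, i.e. 11 ≤ |A - A| ≤ 31.
Note: 0 ∈ A - A always (from a - a). The set is symmetric: if d ∈ A - A then -d ∈ A - A.
Enumerate nonzero differences d = a - a' with a > a' (then include -d):
Positive differences: {1, 2, 3, 4, 5, 6, 7, 8, 11}
Full difference set: {0} ∪ (positive diffs) ∪ (negative diffs).
|A - A| = 1 + 2·9 = 19 (matches direct enumeration: 19).

|A - A| = 19


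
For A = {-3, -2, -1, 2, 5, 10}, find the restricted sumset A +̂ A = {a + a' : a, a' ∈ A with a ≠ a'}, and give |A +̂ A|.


Restricted sumset: A +̂ A = {a + a' : a ∈ A, a' ∈ A, a ≠ a'}.
Equivalently, take A + A and drop any sum 2a that is achievable ONLY as a + a for a ∈ A (i.e. sums representable only with equal summands).
Enumerate pairs (a, a') with a < a' (symmetric, so each unordered pair gives one sum; this covers all a ≠ a'):
  -3 + -2 = -5
  -3 + -1 = -4
  -3 + 2 = -1
  -3 + 5 = 2
  -3 + 10 = 7
  -2 + -1 = -3
  -2 + 2 = 0
  -2 + 5 = 3
  -2 + 10 = 8
  -1 + 2 = 1
  -1 + 5 = 4
  -1 + 10 = 9
  2 + 5 = 7
  2 + 10 = 12
  5 + 10 = 15
Collected distinct sums: {-5, -4, -3, -1, 0, 1, 2, 3, 4, 7, 8, 9, 12, 15}
|A +̂ A| = 14
(Reference bound: |A +̂ A| ≥ 2|A| - 3 for |A| ≥ 2, with |A| = 6 giving ≥ 9.)

|A +̂ A| = 14


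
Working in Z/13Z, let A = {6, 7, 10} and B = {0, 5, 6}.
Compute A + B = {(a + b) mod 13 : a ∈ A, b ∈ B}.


Work in Z/13Z: reduce every sum a + b modulo 13.
Enumerate all 9 pairs:
a = 6: 6+0=6, 6+5=11, 6+6=12
a = 7: 7+0=7, 7+5=12, 7+6=0
a = 10: 10+0=10, 10+5=2, 10+6=3
Distinct residues collected: {0, 2, 3, 6, 7, 10, 11, 12}
|A + B| = 8 (out of 13 total residues).

A + B = {0, 2, 3, 6, 7, 10, 11, 12}


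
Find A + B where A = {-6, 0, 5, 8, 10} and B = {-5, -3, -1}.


A + B = {a + b : a ∈ A, b ∈ B}.
Enumerate all |A|·|B| = 5·3 = 15 pairs (a, b) and collect distinct sums.
a = -6: -6+-5=-11, -6+-3=-9, -6+-1=-7
a = 0: 0+-5=-5, 0+-3=-3, 0+-1=-1
a = 5: 5+-5=0, 5+-3=2, 5+-1=4
a = 8: 8+-5=3, 8+-3=5, 8+-1=7
a = 10: 10+-5=5, 10+-3=7, 10+-1=9
Collecting distinct sums: A + B = {-11, -9, -7, -5, -3, -1, 0, 2, 3, 4, 5, 7, 9}
|A + B| = 13

A + B = {-11, -9, -7, -5, -3, -1, 0, 2, 3, 4, 5, 7, 9}


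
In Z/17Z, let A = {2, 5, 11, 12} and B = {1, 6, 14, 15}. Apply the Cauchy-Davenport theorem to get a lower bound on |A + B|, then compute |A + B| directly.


Cauchy-Davenport: |A + B| ≥ min(p, |A| + |B| - 1) for A, B nonempty in Z/pZ.
|A| = 4, |B| = 4, p = 17.
CD lower bound = min(17, 4 + 4 - 1) = min(17, 7) = 7.
Compute A + B mod 17 directly:
a = 2: 2+1=3, 2+6=8, 2+14=16, 2+15=0
a = 5: 5+1=6, 5+6=11, 5+14=2, 5+15=3
a = 11: 11+1=12, 11+6=0, 11+14=8, 11+15=9
a = 12: 12+1=13, 12+6=1, 12+14=9, 12+15=10
A + B = {0, 1, 2, 3, 6, 8, 9, 10, 11, 12, 13, 16}, so |A + B| = 12.
Verify: 12 ≥ 7? Yes ✓.

CD lower bound = 7, actual |A + B| = 12.


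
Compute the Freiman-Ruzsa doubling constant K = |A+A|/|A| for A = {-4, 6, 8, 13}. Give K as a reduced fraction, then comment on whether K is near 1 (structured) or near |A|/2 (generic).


|A| = 4.
Compute A + A by enumerating all 16 pairs.
A + A = {-8, 2, 4, 9, 12, 14, 16, 19, 21, 26}, so |A + A| = 10.
K = |A + A| / |A| = 10/4 = 5/2 ≈ 2.5000.
Reference: AP of size 4 gives K = 7/4 ≈ 1.7500; a fully generic set of size 4 gives K ≈ 2.5000.

|A| = 4, |A + A| = 10, K = 10/4 = 5/2.


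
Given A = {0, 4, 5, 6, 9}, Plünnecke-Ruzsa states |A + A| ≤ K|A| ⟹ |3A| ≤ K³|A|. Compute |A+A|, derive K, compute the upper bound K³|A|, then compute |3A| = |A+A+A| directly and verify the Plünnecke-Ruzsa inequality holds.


|A| = 5.
Step 1: Compute A + A by enumerating all 25 pairs.
A + A = {0, 4, 5, 6, 8, 9, 10, 11, 12, 13, 14, 15, 18}, so |A + A| = 13.
Step 2: Doubling constant K = |A + A|/|A| = 13/5 = 13/5 ≈ 2.6000.
Step 3: Plünnecke-Ruzsa gives |3A| ≤ K³·|A| = (2.6000)³ · 5 ≈ 87.8800.
Step 4: Compute 3A = A + A + A directly by enumerating all triples (a,b,c) ∈ A³; |3A| = 22.
Step 5: Check 22 ≤ 87.8800? Yes ✓.

K = 13/5, Plünnecke-Ruzsa bound K³|A| ≈ 87.8800, |3A| = 22, inequality holds.


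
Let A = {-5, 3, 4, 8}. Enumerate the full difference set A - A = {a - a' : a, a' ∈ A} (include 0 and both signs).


A - A = {a - a' : a, a' ∈ A}.
Compute a - a' for each ordered pair (a, a'):
a = -5: -5--5=0, -5-3=-8, -5-4=-9, -5-8=-13
a = 3: 3--5=8, 3-3=0, 3-4=-1, 3-8=-5
a = 4: 4--5=9, 4-3=1, 4-4=0, 4-8=-4
a = 8: 8--5=13, 8-3=5, 8-4=4, 8-8=0
Collecting distinct values (and noting 0 appears from a-a):
A - A = {-13, -9, -8, -5, -4, -1, 0, 1, 4, 5, 8, 9, 13}
|A - A| = 13

A - A = {-13, -9, -8, -5, -4, -1, 0, 1, 4, 5, 8, 9, 13}


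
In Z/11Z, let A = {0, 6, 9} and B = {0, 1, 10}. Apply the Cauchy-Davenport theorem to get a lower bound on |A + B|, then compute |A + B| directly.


Cauchy-Davenport: |A + B| ≥ min(p, |A| + |B| - 1) for A, B nonempty in Z/pZ.
|A| = 3, |B| = 3, p = 11.
CD lower bound = min(11, 3 + 3 - 1) = min(11, 5) = 5.
Compute A + B mod 11 directly:
a = 0: 0+0=0, 0+1=1, 0+10=10
a = 6: 6+0=6, 6+1=7, 6+10=5
a = 9: 9+0=9, 9+1=10, 9+10=8
A + B = {0, 1, 5, 6, 7, 8, 9, 10}, so |A + B| = 8.
Verify: 8 ≥ 5? Yes ✓.

CD lower bound = 5, actual |A + B| = 8.


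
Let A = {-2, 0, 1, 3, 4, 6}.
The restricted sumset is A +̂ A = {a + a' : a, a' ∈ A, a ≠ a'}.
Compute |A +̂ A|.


Restricted sumset: A +̂ A = {a + a' : a ∈ A, a' ∈ A, a ≠ a'}.
Equivalently, take A + A and drop any sum 2a that is achievable ONLY as a + a for a ∈ A (i.e. sums representable only with equal summands).
Enumerate pairs (a, a') with a < a' (symmetric, so each unordered pair gives one sum; this covers all a ≠ a'):
  -2 + 0 = -2
  -2 + 1 = -1
  -2 + 3 = 1
  -2 + 4 = 2
  -2 + 6 = 4
  0 + 1 = 1
  0 + 3 = 3
  0 + 4 = 4
  0 + 6 = 6
  1 + 3 = 4
  1 + 4 = 5
  1 + 6 = 7
  3 + 4 = 7
  3 + 6 = 9
  4 + 6 = 10
Collected distinct sums: {-2, -1, 1, 2, 3, 4, 5, 6, 7, 9, 10}
|A +̂ A| = 11
(Reference bound: |A +̂ A| ≥ 2|A| - 3 for |A| ≥ 2, with |A| = 6 giving ≥ 9.)

|A +̂ A| = 11


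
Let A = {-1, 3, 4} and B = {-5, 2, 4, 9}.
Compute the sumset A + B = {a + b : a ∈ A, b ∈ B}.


A + B = {a + b : a ∈ A, b ∈ B}.
Enumerate all |A|·|B| = 3·4 = 12 pairs (a, b) and collect distinct sums.
a = -1: -1+-5=-6, -1+2=1, -1+4=3, -1+9=8
a = 3: 3+-5=-2, 3+2=5, 3+4=7, 3+9=12
a = 4: 4+-5=-1, 4+2=6, 4+4=8, 4+9=13
Collecting distinct sums: A + B = {-6, -2, -1, 1, 3, 5, 6, 7, 8, 12, 13}
|A + B| = 11

A + B = {-6, -2, -1, 1, 3, 5, 6, 7, 8, 12, 13}


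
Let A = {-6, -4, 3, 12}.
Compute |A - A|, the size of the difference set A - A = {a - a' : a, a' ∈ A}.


A - A = {a - a' : a, a' ∈ A}; |A| = 4.
Bounds: 2|A|-1 ≤ |A - A| ≤ |A|² - |A| + 1, i.e. 7 ≤ |A - A| ≤ 13.
Note: 0 ∈ A - A always (from a - a). The set is symmetric: if d ∈ A - A then -d ∈ A - A.
Enumerate nonzero differences d = a - a' with a > a' (then include -d):
Positive differences: {2, 7, 9, 16, 18}
Full difference set: {0} ∪ (positive diffs) ∪ (negative diffs).
|A - A| = 1 + 2·5 = 11 (matches direct enumeration: 11).

|A - A| = 11


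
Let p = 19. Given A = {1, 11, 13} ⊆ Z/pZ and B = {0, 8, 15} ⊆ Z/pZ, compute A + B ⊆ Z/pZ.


Work in Z/19Z: reduce every sum a + b modulo 19.
Enumerate all 9 pairs:
a = 1: 1+0=1, 1+8=9, 1+15=16
a = 11: 11+0=11, 11+8=0, 11+15=7
a = 13: 13+0=13, 13+8=2, 13+15=9
Distinct residues collected: {0, 1, 2, 7, 9, 11, 13, 16}
|A + B| = 8 (out of 19 total residues).

A + B = {0, 1, 2, 7, 9, 11, 13, 16}


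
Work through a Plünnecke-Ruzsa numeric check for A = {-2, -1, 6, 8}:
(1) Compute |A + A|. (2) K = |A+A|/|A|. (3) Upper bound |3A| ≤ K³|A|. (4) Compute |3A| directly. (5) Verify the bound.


|A| = 4.
Step 1: Compute A + A by enumerating all 16 pairs.
A + A = {-4, -3, -2, 4, 5, 6, 7, 12, 14, 16}, so |A + A| = 10.
Step 2: Doubling constant K = |A + A|/|A| = 10/4 = 10/4 ≈ 2.5000.
Step 3: Plünnecke-Ruzsa gives |3A| ≤ K³·|A| = (2.5000)³ · 4 ≈ 62.5000.
Step 4: Compute 3A = A + A + A directly by enumerating all triples (a,b,c) ∈ A³; |3A| = 19.
Step 5: Check 19 ≤ 62.5000? Yes ✓.

K = 10/4, Plünnecke-Ruzsa bound K³|A| ≈ 62.5000, |3A| = 19, inequality holds.


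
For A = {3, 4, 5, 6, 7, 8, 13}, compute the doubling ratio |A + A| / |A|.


|A| = 7.
Compute A + A by enumerating all 49 pairs.
A + A = {6, 7, 8, 9, 10, 11, 12, 13, 14, 15, 16, 17, 18, 19, 20, 21, 26}, so |A + A| = 17.
K = |A + A| / |A| = 17/7 (already in lowest terms) ≈ 2.4286.
Reference: AP of size 7 gives K = 13/7 ≈ 1.8571; a fully generic set of size 7 gives K ≈ 4.0000.

|A| = 7, |A + A| = 17, K = 17/7.


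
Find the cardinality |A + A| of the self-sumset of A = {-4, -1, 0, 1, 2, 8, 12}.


A + A = {a + a' : a, a' ∈ A}; |A| = 7.
General bounds: 2|A| - 1 ≤ |A + A| ≤ |A|(|A|+1)/2, i.e. 13 ≤ |A + A| ≤ 28.
Lower bound 2|A|-1 is attained iff A is an arithmetic progression.
Enumerate sums a + a' for a ≤ a' (symmetric, so this suffices):
a = -4: -4+-4=-8, -4+-1=-5, -4+0=-4, -4+1=-3, -4+2=-2, -4+8=4, -4+12=8
a = -1: -1+-1=-2, -1+0=-1, -1+1=0, -1+2=1, -1+8=7, -1+12=11
a = 0: 0+0=0, 0+1=1, 0+2=2, 0+8=8, 0+12=12
a = 1: 1+1=2, 1+2=3, 1+8=9, 1+12=13
a = 2: 2+2=4, 2+8=10, 2+12=14
a = 8: 8+8=16, 8+12=20
a = 12: 12+12=24
Distinct sums: {-8, -5, -4, -3, -2, -1, 0, 1, 2, 3, 4, 7, 8, 9, 10, 11, 12, 13, 14, 16, 20, 24}
|A + A| = 22

|A + A| = 22


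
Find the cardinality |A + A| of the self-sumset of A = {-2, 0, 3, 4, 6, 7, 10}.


A + A = {a + a' : a, a' ∈ A}; |A| = 7.
General bounds: 2|A| - 1 ≤ |A + A| ≤ |A|(|A|+1)/2, i.e. 13 ≤ |A + A| ≤ 28.
Lower bound 2|A|-1 is attained iff A is an arithmetic progression.
Enumerate sums a + a' for a ≤ a' (symmetric, so this suffices):
a = -2: -2+-2=-4, -2+0=-2, -2+3=1, -2+4=2, -2+6=4, -2+7=5, -2+10=8
a = 0: 0+0=0, 0+3=3, 0+4=4, 0+6=6, 0+7=7, 0+10=10
a = 3: 3+3=6, 3+4=7, 3+6=9, 3+7=10, 3+10=13
a = 4: 4+4=8, 4+6=10, 4+7=11, 4+10=14
a = 6: 6+6=12, 6+7=13, 6+10=16
a = 7: 7+7=14, 7+10=17
a = 10: 10+10=20
Distinct sums: {-4, -2, 0, 1, 2, 3, 4, 5, 6, 7, 8, 9, 10, 11, 12, 13, 14, 16, 17, 20}
|A + A| = 20

|A + A| = 20


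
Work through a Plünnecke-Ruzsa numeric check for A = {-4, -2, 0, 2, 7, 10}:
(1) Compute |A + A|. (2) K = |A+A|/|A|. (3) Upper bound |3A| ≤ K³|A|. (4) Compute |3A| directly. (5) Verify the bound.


|A| = 6.
Step 1: Compute A + A by enumerating all 36 pairs.
A + A = {-8, -6, -4, -2, 0, 2, 3, 4, 5, 6, 7, 8, 9, 10, 12, 14, 17, 20}, so |A + A| = 18.
Step 2: Doubling constant K = |A + A|/|A| = 18/6 = 18/6 ≈ 3.0000.
Step 3: Plünnecke-Ruzsa gives |3A| ≤ K³·|A| = (3.0000)³ · 6 ≈ 162.0000.
Step 4: Compute 3A = A + A + A directly by enumerating all triples (a,b,c) ∈ A³; |3A| = 33.
Step 5: Check 33 ≤ 162.0000? Yes ✓.

K = 18/6, Plünnecke-Ruzsa bound K³|A| ≈ 162.0000, |3A| = 33, inequality holds.


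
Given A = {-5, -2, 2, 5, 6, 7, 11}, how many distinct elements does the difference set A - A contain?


A - A = {a - a' : a, a' ∈ A}; |A| = 7.
Bounds: 2|A|-1 ≤ |A - A| ≤ |A|² - |A| + 1, i.e. 13 ≤ |A - A| ≤ 43.
Note: 0 ∈ A - A always (from a - a). The set is symmetric: if d ∈ A - A then -d ∈ A - A.
Enumerate nonzero differences d = a - a' with a > a' (then include -d):
Positive differences: {1, 2, 3, 4, 5, 6, 7, 8, 9, 10, 11, 12, 13, 16}
Full difference set: {0} ∪ (positive diffs) ∪ (negative diffs).
|A - A| = 1 + 2·14 = 29 (matches direct enumeration: 29).

|A - A| = 29


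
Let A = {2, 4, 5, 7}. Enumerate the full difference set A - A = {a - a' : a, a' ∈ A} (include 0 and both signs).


A - A = {a - a' : a, a' ∈ A}.
Compute a - a' for each ordered pair (a, a'):
a = 2: 2-2=0, 2-4=-2, 2-5=-3, 2-7=-5
a = 4: 4-2=2, 4-4=0, 4-5=-1, 4-7=-3
a = 5: 5-2=3, 5-4=1, 5-5=0, 5-7=-2
a = 7: 7-2=5, 7-4=3, 7-5=2, 7-7=0
Collecting distinct values (and noting 0 appears from a-a):
A - A = {-5, -3, -2, -1, 0, 1, 2, 3, 5}
|A - A| = 9

A - A = {-5, -3, -2, -1, 0, 1, 2, 3, 5}


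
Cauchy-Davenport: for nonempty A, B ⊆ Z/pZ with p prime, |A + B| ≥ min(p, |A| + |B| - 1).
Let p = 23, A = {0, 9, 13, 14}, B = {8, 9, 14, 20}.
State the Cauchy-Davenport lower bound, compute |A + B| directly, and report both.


Cauchy-Davenport: |A + B| ≥ min(p, |A| + |B| - 1) for A, B nonempty in Z/pZ.
|A| = 4, |B| = 4, p = 23.
CD lower bound = min(23, 4 + 4 - 1) = min(23, 7) = 7.
Compute A + B mod 23 directly:
a = 0: 0+8=8, 0+9=9, 0+14=14, 0+20=20
a = 9: 9+8=17, 9+9=18, 9+14=0, 9+20=6
a = 13: 13+8=21, 13+9=22, 13+14=4, 13+20=10
a = 14: 14+8=22, 14+9=0, 14+14=5, 14+20=11
A + B = {0, 4, 5, 6, 8, 9, 10, 11, 14, 17, 18, 20, 21, 22}, so |A + B| = 14.
Verify: 14 ≥ 7? Yes ✓.

CD lower bound = 7, actual |A + B| = 14.


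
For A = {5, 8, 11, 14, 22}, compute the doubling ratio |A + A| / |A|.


|A| = 5.
Compute A + A by enumerating all 25 pairs.
A + A = {10, 13, 16, 19, 22, 25, 27, 28, 30, 33, 36, 44}, so |A + A| = 12.
K = |A + A| / |A| = 12/5 (already in lowest terms) ≈ 2.4000.
Reference: AP of size 5 gives K = 9/5 ≈ 1.8000; a fully generic set of size 5 gives K ≈ 3.0000.

|A| = 5, |A + A| = 12, K = 12/5.


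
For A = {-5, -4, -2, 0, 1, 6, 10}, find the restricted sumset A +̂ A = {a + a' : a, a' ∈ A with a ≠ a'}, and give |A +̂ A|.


Restricted sumset: A +̂ A = {a + a' : a ∈ A, a' ∈ A, a ≠ a'}.
Equivalently, take A + A and drop any sum 2a that is achievable ONLY as a + a for a ∈ A (i.e. sums representable only with equal summands).
Enumerate pairs (a, a') with a < a' (symmetric, so each unordered pair gives one sum; this covers all a ≠ a'):
  -5 + -4 = -9
  -5 + -2 = -7
  -5 + 0 = -5
  -5 + 1 = -4
  -5 + 6 = 1
  -5 + 10 = 5
  -4 + -2 = -6
  -4 + 0 = -4
  -4 + 1 = -3
  -4 + 6 = 2
  -4 + 10 = 6
  -2 + 0 = -2
  -2 + 1 = -1
  -2 + 6 = 4
  -2 + 10 = 8
  0 + 1 = 1
  0 + 6 = 6
  0 + 10 = 10
  1 + 6 = 7
  1 + 10 = 11
  6 + 10 = 16
Collected distinct sums: {-9, -7, -6, -5, -4, -3, -2, -1, 1, 2, 4, 5, 6, 7, 8, 10, 11, 16}
|A +̂ A| = 18
(Reference bound: |A +̂ A| ≥ 2|A| - 3 for |A| ≥ 2, with |A| = 7 giving ≥ 11.)

|A +̂ A| = 18


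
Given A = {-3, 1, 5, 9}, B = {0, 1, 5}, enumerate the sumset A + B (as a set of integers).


A + B = {a + b : a ∈ A, b ∈ B}.
Enumerate all |A|·|B| = 4·3 = 12 pairs (a, b) and collect distinct sums.
a = -3: -3+0=-3, -3+1=-2, -3+5=2
a = 1: 1+0=1, 1+1=2, 1+5=6
a = 5: 5+0=5, 5+1=6, 5+5=10
a = 9: 9+0=9, 9+1=10, 9+5=14
Collecting distinct sums: A + B = {-3, -2, 1, 2, 5, 6, 9, 10, 14}
|A + B| = 9

A + B = {-3, -2, 1, 2, 5, 6, 9, 10, 14}


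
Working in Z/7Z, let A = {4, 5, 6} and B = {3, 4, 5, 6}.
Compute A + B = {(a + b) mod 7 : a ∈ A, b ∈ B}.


Work in Z/7Z: reduce every sum a + b modulo 7.
Enumerate all 12 pairs:
a = 4: 4+3=0, 4+4=1, 4+5=2, 4+6=3
a = 5: 5+3=1, 5+4=2, 5+5=3, 5+6=4
a = 6: 6+3=2, 6+4=3, 6+5=4, 6+6=5
Distinct residues collected: {0, 1, 2, 3, 4, 5}
|A + B| = 6 (out of 7 total residues).

A + B = {0, 1, 2, 3, 4, 5}


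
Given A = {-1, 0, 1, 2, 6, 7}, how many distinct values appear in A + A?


A + A = {a + a' : a, a' ∈ A}; |A| = 6.
General bounds: 2|A| - 1 ≤ |A + A| ≤ |A|(|A|+1)/2, i.e. 11 ≤ |A + A| ≤ 21.
Lower bound 2|A|-1 is attained iff A is an arithmetic progression.
Enumerate sums a + a' for a ≤ a' (symmetric, so this suffices):
a = -1: -1+-1=-2, -1+0=-1, -1+1=0, -1+2=1, -1+6=5, -1+7=6
a = 0: 0+0=0, 0+1=1, 0+2=2, 0+6=6, 0+7=7
a = 1: 1+1=2, 1+2=3, 1+6=7, 1+7=8
a = 2: 2+2=4, 2+6=8, 2+7=9
a = 6: 6+6=12, 6+7=13
a = 7: 7+7=14
Distinct sums: {-2, -1, 0, 1, 2, 3, 4, 5, 6, 7, 8, 9, 12, 13, 14}
|A + A| = 15

|A + A| = 15


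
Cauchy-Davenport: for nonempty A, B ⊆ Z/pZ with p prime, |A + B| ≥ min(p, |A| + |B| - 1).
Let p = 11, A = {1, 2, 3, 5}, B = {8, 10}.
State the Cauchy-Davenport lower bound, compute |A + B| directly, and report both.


Cauchy-Davenport: |A + B| ≥ min(p, |A| + |B| - 1) for A, B nonempty in Z/pZ.
|A| = 4, |B| = 2, p = 11.
CD lower bound = min(11, 4 + 2 - 1) = min(11, 5) = 5.
Compute A + B mod 11 directly:
a = 1: 1+8=9, 1+10=0
a = 2: 2+8=10, 2+10=1
a = 3: 3+8=0, 3+10=2
a = 5: 5+8=2, 5+10=4
A + B = {0, 1, 2, 4, 9, 10}, so |A + B| = 6.
Verify: 6 ≥ 5? Yes ✓.

CD lower bound = 5, actual |A + B| = 6.


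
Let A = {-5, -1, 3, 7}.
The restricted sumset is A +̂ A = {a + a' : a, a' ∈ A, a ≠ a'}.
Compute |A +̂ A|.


Restricted sumset: A +̂ A = {a + a' : a ∈ A, a' ∈ A, a ≠ a'}.
Equivalently, take A + A and drop any sum 2a that is achievable ONLY as a + a for a ∈ A (i.e. sums representable only with equal summands).
Enumerate pairs (a, a') with a < a' (symmetric, so each unordered pair gives one sum; this covers all a ≠ a'):
  -5 + -1 = -6
  -5 + 3 = -2
  -5 + 7 = 2
  -1 + 3 = 2
  -1 + 7 = 6
  3 + 7 = 10
Collected distinct sums: {-6, -2, 2, 6, 10}
|A +̂ A| = 5
(Reference bound: |A +̂ A| ≥ 2|A| - 3 for |A| ≥ 2, with |A| = 4 giving ≥ 5.)

|A +̂ A| = 5


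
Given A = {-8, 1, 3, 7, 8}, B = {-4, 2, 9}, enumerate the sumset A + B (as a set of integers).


A + B = {a + b : a ∈ A, b ∈ B}.
Enumerate all |A|·|B| = 5·3 = 15 pairs (a, b) and collect distinct sums.
a = -8: -8+-4=-12, -8+2=-6, -8+9=1
a = 1: 1+-4=-3, 1+2=3, 1+9=10
a = 3: 3+-4=-1, 3+2=5, 3+9=12
a = 7: 7+-4=3, 7+2=9, 7+9=16
a = 8: 8+-4=4, 8+2=10, 8+9=17
Collecting distinct sums: A + B = {-12, -6, -3, -1, 1, 3, 4, 5, 9, 10, 12, 16, 17}
|A + B| = 13

A + B = {-12, -6, -3, -1, 1, 3, 4, 5, 9, 10, 12, 16, 17}


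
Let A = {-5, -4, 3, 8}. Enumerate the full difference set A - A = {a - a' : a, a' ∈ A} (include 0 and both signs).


A - A = {a - a' : a, a' ∈ A}.
Compute a - a' for each ordered pair (a, a'):
a = -5: -5--5=0, -5--4=-1, -5-3=-8, -5-8=-13
a = -4: -4--5=1, -4--4=0, -4-3=-7, -4-8=-12
a = 3: 3--5=8, 3--4=7, 3-3=0, 3-8=-5
a = 8: 8--5=13, 8--4=12, 8-3=5, 8-8=0
Collecting distinct values (and noting 0 appears from a-a):
A - A = {-13, -12, -8, -7, -5, -1, 0, 1, 5, 7, 8, 12, 13}
|A - A| = 13

A - A = {-13, -12, -8, -7, -5, -1, 0, 1, 5, 7, 8, 12, 13}


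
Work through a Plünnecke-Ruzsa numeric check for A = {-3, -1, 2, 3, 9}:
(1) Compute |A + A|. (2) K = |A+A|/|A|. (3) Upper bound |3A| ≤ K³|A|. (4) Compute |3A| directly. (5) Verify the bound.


|A| = 5.
Step 1: Compute A + A by enumerating all 25 pairs.
A + A = {-6, -4, -2, -1, 0, 1, 2, 4, 5, 6, 8, 11, 12, 18}, so |A + A| = 14.
Step 2: Doubling constant K = |A + A|/|A| = 14/5 = 14/5 ≈ 2.8000.
Step 3: Plünnecke-Ruzsa gives |3A| ≤ K³·|A| = (2.8000)³ · 5 ≈ 109.7600.
Step 4: Compute 3A = A + A + A directly by enumerating all triples (a,b,c) ∈ A³; |3A| = 26.
Step 5: Check 26 ≤ 109.7600? Yes ✓.

K = 14/5, Plünnecke-Ruzsa bound K³|A| ≈ 109.7600, |3A| = 26, inequality holds.


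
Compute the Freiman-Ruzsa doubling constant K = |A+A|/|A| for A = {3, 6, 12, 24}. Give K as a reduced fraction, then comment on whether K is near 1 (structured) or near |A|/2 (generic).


|A| = 4.
Compute A + A by enumerating all 16 pairs.
A + A = {6, 9, 12, 15, 18, 24, 27, 30, 36, 48}, so |A + A| = 10.
K = |A + A| / |A| = 10/4 = 5/2 ≈ 2.5000.
Reference: AP of size 4 gives K = 7/4 ≈ 1.7500; a fully generic set of size 4 gives K ≈ 2.5000.

|A| = 4, |A + A| = 10, K = 10/4 = 5/2.


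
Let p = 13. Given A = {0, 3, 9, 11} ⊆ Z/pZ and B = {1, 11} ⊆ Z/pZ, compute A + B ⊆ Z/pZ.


Work in Z/13Z: reduce every sum a + b modulo 13.
Enumerate all 8 pairs:
a = 0: 0+1=1, 0+11=11
a = 3: 3+1=4, 3+11=1
a = 9: 9+1=10, 9+11=7
a = 11: 11+1=12, 11+11=9
Distinct residues collected: {1, 4, 7, 9, 10, 11, 12}
|A + B| = 7 (out of 13 total residues).

A + B = {1, 4, 7, 9, 10, 11, 12}


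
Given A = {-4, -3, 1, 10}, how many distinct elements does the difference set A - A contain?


A - A = {a - a' : a, a' ∈ A}; |A| = 4.
Bounds: 2|A|-1 ≤ |A - A| ≤ |A|² - |A| + 1, i.e. 7 ≤ |A - A| ≤ 13.
Note: 0 ∈ A - A always (from a - a). The set is symmetric: if d ∈ A - A then -d ∈ A - A.
Enumerate nonzero differences d = a - a' with a > a' (then include -d):
Positive differences: {1, 4, 5, 9, 13, 14}
Full difference set: {0} ∪ (positive diffs) ∪ (negative diffs).
|A - A| = 1 + 2·6 = 13 (matches direct enumeration: 13).

|A - A| = 13


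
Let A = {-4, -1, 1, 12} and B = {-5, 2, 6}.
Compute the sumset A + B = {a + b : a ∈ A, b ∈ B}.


A + B = {a + b : a ∈ A, b ∈ B}.
Enumerate all |A|·|B| = 4·3 = 12 pairs (a, b) and collect distinct sums.
a = -4: -4+-5=-9, -4+2=-2, -4+6=2
a = -1: -1+-5=-6, -1+2=1, -1+6=5
a = 1: 1+-5=-4, 1+2=3, 1+6=7
a = 12: 12+-5=7, 12+2=14, 12+6=18
Collecting distinct sums: A + B = {-9, -6, -4, -2, 1, 2, 3, 5, 7, 14, 18}
|A + B| = 11

A + B = {-9, -6, -4, -2, 1, 2, 3, 5, 7, 14, 18}


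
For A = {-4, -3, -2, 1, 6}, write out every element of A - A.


A - A = {a - a' : a, a' ∈ A}.
Compute a - a' for each ordered pair (a, a'):
a = -4: -4--4=0, -4--3=-1, -4--2=-2, -4-1=-5, -4-6=-10
a = -3: -3--4=1, -3--3=0, -3--2=-1, -3-1=-4, -3-6=-9
a = -2: -2--4=2, -2--3=1, -2--2=0, -2-1=-3, -2-6=-8
a = 1: 1--4=5, 1--3=4, 1--2=3, 1-1=0, 1-6=-5
a = 6: 6--4=10, 6--3=9, 6--2=8, 6-1=5, 6-6=0
Collecting distinct values (and noting 0 appears from a-a):
A - A = {-10, -9, -8, -5, -4, -3, -2, -1, 0, 1, 2, 3, 4, 5, 8, 9, 10}
|A - A| = 17

A - A = {-10, -9, -8, -5, -4, -3, -2, -1, 0, 1, 2, 3, 4, 5, 8, 9, 10}


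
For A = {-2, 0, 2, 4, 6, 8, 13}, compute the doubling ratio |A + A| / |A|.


|A| = 7.
Compute A + A by enumerating all 49 pairs.
A + A = {-4, -2, 0, 2, 4, 6, 8, 10, 11, 12, 13, 14, 15, 16, 17, 19, 21, 26}, so |A + A| = 18.
K = |A + A| / |A| = 18/7 (already in lowest terms) ≈ 2.5714.
Reference: AP of size 7 gives K = 13/7 ≈ 1.8571; a fully generic set of size 7 gives K ≈ 4.0000.

|A| = 7, |A + A| = 18, K = 18/7.


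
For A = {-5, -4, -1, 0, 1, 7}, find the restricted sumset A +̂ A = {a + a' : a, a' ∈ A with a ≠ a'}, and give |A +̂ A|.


Restricted sumset: A +̂ A = {a + a' : a ∈ A, a' ∈ A, a ≠ a'}.
Equivalently, take A + A and drop any sum 2a that is achievable ONLY as a + a for a ∈ A (i.e. sums representable only with equal summands).
Enumerate pairs (a, a') with a < a' (symmetric, so each unordered pair gives one sum; this covers all a ≠ a'):
  -5 + -4 = -9
  -5 + -1 = -6
  -5 + 0 = -5
  -5 + 1 = -4
  -5 + 7 = 2
  -4 + -1 = -5
  -4 + 0 = -4
  -4 + 1 = -3
  -4 + 7 = 3
  -1 + 0 = -1
  -1 + 1 = 0
  -1 + 7 = 6
  0 + 1 = 1
  0 + 7 = 7
  1 + 7 = 8
Collected distinct sums: {-9, -6, -5, -4, -3, -1, 0, 1, 2, 3, 6, 7, 8}
|A +̂ A| = 13
(Reference bound: |A +̂ A| ≥ 2|A| - 3 for |A| ≥ 2, with |A| = 6 giving ≥ 9.)

|A +̂ A| = 13


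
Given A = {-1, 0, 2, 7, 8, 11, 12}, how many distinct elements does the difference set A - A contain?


A - A = {a - a' : a, a' ∈ A}; |A| = 7.
Bounds: 2|A|-1 ≤ |A - A| ≤ |A|² - |A| + 1, i.e. 13 ≤ |A - A| ≤ 43.
Note: 0 ∈ A - A always (from a - a). The set is symmetric: if d ∈ A - A then -d ∈ A - A.
Enumerate nonzero differences d = a - a' with a > a' (then include -d):
Positive differences: {1, 2, 3, 4, 5, 6, 7, 8, 9, 10, 11, 12, 13}
Full difference set: {0} ∪ (positive diffs) ∪ (negative diffs).
|A - A| = 1 + 2·13 = 27 (matches direct enumeration: 27).

|A - A| = 27


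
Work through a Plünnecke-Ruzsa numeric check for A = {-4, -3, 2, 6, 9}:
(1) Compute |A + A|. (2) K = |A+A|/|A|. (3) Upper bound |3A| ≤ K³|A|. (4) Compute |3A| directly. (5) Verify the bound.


|A| = 5.
Step 1: Compute A + A by enumerating all 25 pairs.
A + A = {-8, -7, -6, -2, -1, 2, 3, 4, 5, 6, 8, 11, 12, 15, 18}, so |A + A| = 15.
Step 2: Doubling constant K = |A + A|/|A| = 15/5 = 15/5 ≈ 3.0000.
Step 3: Plünnecke-Ruzsa gives |3A| ≤ K³·|A| = (3.0000)³ · 5 ≈ 135.0000.
Step 4: Compute 3A = A + A + A directly by enumerating all triples (a,b,c) ∈ A³; |3A| = 31.
Step 5: Check 31 ≤ 135.0000? Yes ✓.

K = 15/5, Plünnecke-Ruzsa bound K³|A| ≈ 135.0000, |3A| = 31, inequality holds.


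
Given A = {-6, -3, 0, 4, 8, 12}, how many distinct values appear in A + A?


A + A = {a + a' : a, a' ∈ A}; |A| = 6.
General bounds: 2|A| - 1 ≤ |A + A| ≤ |A|(|A|+1)/2, i.e. 11 ≤ |A + A| ≤ 21.
Lower bound 2|A|-1 is attained iff A is an arithmetic progression.
Enumerate sums a + a' for a ≤ a' (symmetric, so this suffices):
a = -6: -6+-6=-12, -6+-3=-9, -6+0=-6, -6+4=-2, -6+8=2, -6+12=6
a = -3: -3+-3=-6, -3+0=-3, -3+4=1, -3+8=5, -3+12=9
a = 0: 0+0=0, 0+4=4, 0+8=8, 0+12=12
a = 4: 4+4=8, 4+8=12, 4+12=16
a = 8: 8+8=16, 8+12=20
a = 12: 12+12=24
Distinct sums: {-12, -9, -6, -3, -2, 0, 1, 2, 4, 5, 6, 8, 9, 12, 16, 20, 24}
|A + A| = 17

|A + A| = 17


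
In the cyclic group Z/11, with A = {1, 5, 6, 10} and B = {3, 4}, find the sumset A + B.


Work in Z/11Z: reduce every sum a + b modulo 11.
Enumerate all 8 pairs:
a = 1: 1+3=4, 1+4=5
a = 5: 5+3=8, 5+4=9
a = 6: 6+3=9, 6+4=10
a = 10: 10+3=2, 10+4=3
Distinct residues collected: {2, 3, 4, 5, 8, 9, 10}
|A + B| = 7 (out of 11 total residues).

A + B = {2, 3, 4, 5, 8, 9, 10}


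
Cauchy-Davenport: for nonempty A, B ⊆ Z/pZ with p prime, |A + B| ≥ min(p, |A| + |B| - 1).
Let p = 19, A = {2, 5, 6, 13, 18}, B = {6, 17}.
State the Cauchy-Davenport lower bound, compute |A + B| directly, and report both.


Cauchy-Davenport: |A + B| ≥ min(p, |A| + |B| - 1) for A, B nonempty in Z/pZ.
|A| = 5, |B| = 2, p = 19.
CD lower bound = min(19, 5 + 2 - 1) = min(19, 6) = 6.
Compute A + B mod 19 directly:
a = 2: 2+6=8, 2+17=0
a = 5: 5+6=11, 5+17=3
a = 6: 6+6=12, 6+17=4
a = 13: 13+6=0, 13+17=11
a = 18: 18+6=5, 18+17=16
A + B = {0, 3, 4, 5, 8, 11, 12, 16}, so |A + B| = 8.
Verify: 8 ≥ 6? Yes ✓.

CD lower bound = 6, actual |A + B| = 8.


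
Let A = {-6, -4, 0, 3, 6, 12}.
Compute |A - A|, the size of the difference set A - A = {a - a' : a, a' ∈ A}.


A - A = {a - a' : a, a' ∈ A}; |A| = 6.
Bounds: 2|A|-1 ≤ |A - A| ≤ |A|² - |A| + 1, i.e. 11 ≤ |A - A| ≤ 31.
Note: 0 ∈ A - A always (from a - a). The set is symmetric: if d ∈ A - A then -d ∈ A - A.
Enumerate nonzero differences d = a - a' with a > a' (then include -d):
Positive differences: {2, 3, 4, 6, 7, 9, 10, 12, 16, 18}
Full difference set: {0} ∪ (positive diffs) ∪ (negative diffs).
|A - A| = 1 + 2·10 = 21 (matches direct enumeration: 21).

|A - A| = 21


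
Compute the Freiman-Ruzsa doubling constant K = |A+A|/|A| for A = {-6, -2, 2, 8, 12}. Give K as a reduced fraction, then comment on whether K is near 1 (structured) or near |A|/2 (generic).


|A| = 5.
Compute A + A by enumerating all 25 pairs.
A + A = {-12, -8, -4, 0, 2, 4, 6, 10, 14, 16, 20, 24}, so |A + A| = 12.
K = |A + A| / |A| = 12/5 (already in lowest terms) ≈ 2.4000.
Reference: AP of size 5 gives K = 9/5 ≈ 1.8000; a fully generic set of size 5 gives K ≈ 3.0000.

|A| = 5, |A + A| = 12, K = 12/5.


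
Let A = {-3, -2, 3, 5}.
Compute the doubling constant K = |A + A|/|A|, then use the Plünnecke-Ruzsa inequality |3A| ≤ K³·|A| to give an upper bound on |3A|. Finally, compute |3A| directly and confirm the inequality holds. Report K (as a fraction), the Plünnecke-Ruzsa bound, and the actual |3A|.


|A| = 4.
Step 1: Compute A + A by enumerating all 16 pairs.
A + A = {-6, -5, -4, 0, 1, 2, 3, 6, 8, 10}, so |A + A| = 10.
Step 2: Doubling constant K = |A + A|/|A| = 10/4 = 10/4 ≈ 2.5000.
Step 3: Plünnecke-Ruzsa gives |3A| ≤ K³·|A| = (2.5000)³ · 4 ≈ 62.5000.
Step 4: Compute 3A = A + A + A directly by enumerating all triples (a,b,c) ∈ A³; |3A| = 19.
Step 5: Check 19 ≤ 62.5000? Yes ✓.

K = 10/4, Plünnecke-Ruzsa bound K³|A| ≈ 62.5000, |3A| = 19, inequality holds.


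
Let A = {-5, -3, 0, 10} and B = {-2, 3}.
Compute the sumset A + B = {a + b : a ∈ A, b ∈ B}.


A + B = {a + b : a ∈ A, b ∈ B}.
Enumerate all |A|·|B| = 4·2 = 8 pairs (a, b) and collect distinct sums.
a = -5: -5+-2=-7, -5+3=-2
a = -3: -3+-2=-5, -3+3=0
a = 0: 0+-2=-2, 0+3=3
a = 10: 10+-2=8, 10+3=13
Collecting distinct sums: A + B = {-7, -5, -2, 0, 3, 8, 13}
|A + B| = 7

A + B = {-7, -5, -2, 0, 3, 8, 13}


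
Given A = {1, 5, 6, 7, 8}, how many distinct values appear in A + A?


A + A = {a + a' : a, a' ∈ A}; |A| = 5.
General bounds: 2|A| - 1 ≤ |A + A| ≤ |A|(|A|+1)/2, i.e. 9 ≤ |A + A| ≤ 15.
Lower bound 2|A|-1 is attained iff A is an arithmetic progression.
Enumerate sums a + a' for a ≤ a' (symmetric, so this suffices):
a = 1: 1+1=2, 1+5=6, 1+6=7, 1+7=8, 1+8=9
a = 5: 5+5=10, 5+6=11, 5+7=12, 5+8=13
a = 6: 6+6=12, 6+7=13, 6+8=14
a = 7: 7+7=14, 7+8=15
a = 8: 8+8=16
Distinct sums: {2, 6, 7, 8, 9, 10, 11, 12, 13, 14, 15, 16}
|A + A| = 12

|A + A| = 12


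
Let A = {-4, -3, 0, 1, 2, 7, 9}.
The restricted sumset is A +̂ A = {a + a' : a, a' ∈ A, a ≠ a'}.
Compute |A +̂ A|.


Restricted sumset: A +̂ A = {a + a' : a ∈ A, a' ∈ A, a ≠ a'}.
Equivalently, take A + A and drop any sum 2a that is achievable ONLY as a + a for a ∈ A (i.e. sums representable only with equal summands).
Enumerate pairs (a, a') with a < a' (symmetric, so each unordered pair gives one sum; this covers all a ≠ a'):
  -4 + -3 = -7
  -4 + 0 = -4
  -4 + 1 = -3
  -4 + 2 = -2
  -4 + 7 = 3
  -4 + 9 = 5
  -3 + 0 = -3
  -3 + 1 = -2
  -3 + 2 = -1
  -3 + 7 = 4
  -3 + 9 = 6
  0 + 1 = 1
  0 + 2 = 2
  0 + 7 = 7
  0 + 9 = 9
  1 + 2 = 3
  1 + 7 = 8
  1 + 9 = 10
  2 + 7 = 9
  2 + 9 = 11
  7 + 9 = 16
Collected distinct sums: {-7, -4, -3, -2, -1, 1, 2, 3, 4, 5, 6, 7, 8, 9, 10, 11, 16}
|A +̂ A| = 17
(Reference bound: |A +̂ A| ≥ 2|A| - 3 for |A| ≥ 2, with |A| = 7 giving ≥ 11.)

|A +̂ A| = 17


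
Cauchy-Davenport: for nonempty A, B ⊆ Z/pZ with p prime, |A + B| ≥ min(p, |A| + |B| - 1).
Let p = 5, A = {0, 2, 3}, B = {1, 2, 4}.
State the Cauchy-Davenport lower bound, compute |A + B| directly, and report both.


Cauchy-Davenport: |A + B| ≥ min(p, |A| + |B| - 1) for A, B nonempty in Z/pZ.
|A| = 3, |B| = 3, p = 5.
CD lower bound = min(5, 3 + 3 - 1) = min(5, 5) = 5.
Compute A + B mod 5 directly:
a = 0: 0+1=1, 0+2=2, 0+4=4
a = 2: 2+1=3, 2+2=4, 2+4=1
a = 3: 3+1=4, 3+2=0, 3+4=2
A + B = {0, 1, 2, 3, 4}, so |A + B| = 5.
Verify: 5 ≥ 5? Yes ✓.

CD lower bound = 5, actual |A + B| = 5.


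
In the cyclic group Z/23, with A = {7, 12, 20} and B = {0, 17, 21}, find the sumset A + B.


Work in Z/23Z: reduce every sum a + b modulo 23.
Enumerate all 9 pairs:
a = 7: 7+0=7, 7+17=1, 7+21=5
a = 12: 12+0=12, 12+17=6, 12+21=10
a = 20: 20+0=20, 20+17=14, 20+21=18
Distinct residues collected: {1, 5, 6, 7, 10, 12, 14, 18, 20}
|A + B| = 9 (out of 23 total residues).

A + B = {1, 5, 6, 7, 10, 12, 14, 18, 20}


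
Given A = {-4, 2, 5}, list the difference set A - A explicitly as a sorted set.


A - A = {a - a' : a, a' ∈ A}.
Compute a - a' for each ordered pair (a, a'):
a = -4: -4--4=0, -4-2=-6, -4-5=-9
a = 2: 2--4=6, 2-2=0, 2-5=-3
a = 5: 5--4=9, 5-2=3, 5-5=0
Collecting distinct values (and noting 0 appears from a-a):
A - A = {-9, -6, -3, 0, 3, 6, 9}
|A - A| = 7

A - A = {-9, -6, -3, 0, 3, 6, 9}


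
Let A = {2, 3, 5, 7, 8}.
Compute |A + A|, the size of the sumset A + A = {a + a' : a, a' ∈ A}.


A + A = {a + a' : a, a' ∈ A}; |A| = 5.
General bounds: 2|A| - 1 ≤ |A + A| ≤ |A|(|A|+1)/2, i.e. 9 ≤ |A + A| ≤ 15.
Lower bound 2|A|-1 is attained iff A is an arithmetic progression.
Enumerate sums a + a' for a ≤ a' (symmetric, so this suffices):
a = 2: 2+2=4, 2+3=5, 2+5=7, 2+7=9, 2+8=10
a = 3: 3+3=6, 3+5=8, 3+7=10, 3+8=11
a = 5: 5+5=10, 5+7=12, 5+8=13
a = 7: 7+7=14, 7+8=15
a = 8: 8+8=16
Distinct sums: {4, 5, 6, 7, 8, 9, 10, 11, 12, 13, 14, 15, 16}
|A + A| = 13

|A + A| = 13


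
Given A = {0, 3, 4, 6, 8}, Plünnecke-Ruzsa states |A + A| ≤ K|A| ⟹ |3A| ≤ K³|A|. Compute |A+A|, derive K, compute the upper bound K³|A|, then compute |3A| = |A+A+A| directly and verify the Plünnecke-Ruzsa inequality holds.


|A| = 5.
Step 1: Compute A + A by enumerating all 25 pairs.
A + A = {0, 3, 4, 6, 7, 8, 9, 10, 11, 12, 14, 16}, so |A + A| = 12.
Step 2: Doubling constant K = |A + A|/|A| = 12/5 = 12/5 ≈ 2.4000.
Step 3: Plünnecke-Ruzsa gives |3A| ≤ K³·|A| = (2.4000)³ · 5 ≈ 69.1200.
Step 4: Compute 3A = A + A + A directly by enumerating all triples (a,b,c) ∈ A³; |3A| = 20.
Step 5: Check 20 ≤ 69.1200? Yes ✓.

K = 12/5, Plünnecke-Ruzsa bound K³|A| ≈ 69.1200, |3A| = 20, inequality holds.


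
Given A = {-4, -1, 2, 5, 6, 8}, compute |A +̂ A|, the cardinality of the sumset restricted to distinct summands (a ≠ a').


Restricted sumset: A +̂ A = {a + a' : a ∈ A, a' ∈ A, a ≠ a'}.
Equivalently, take A + A and drop any sum 2a that is achievable ONLY as a + a for a ∈ A (i.e. sums representable only with equal summands).
Enumerate pairs (a, a') with a < a' (symmetric, so each unordered pair gives one sum; this covers all a ≠ a'):
  -4 + -1 = -5
  -4 + 2 = -2
  -4 + 5 = 1
  -4 + 6 = 2
  -4 + 8 = 4
  -1 + 2 = 1
  -1 + 5 = 4
  -1 + 6 = 5
  -1 + 8 = 7
  2 + 5 = 7
  2 + 6 = 8
  2 + 8 = 10
  5 + 6 = 11
  5 + 8 = 13
  6 + 8 = 14
Collected distinct sums: {-5, -2, 1, 2, 4, 5, 7, 8, 10, 11, 13, 14}
|A +̂ A| = 12
(Reference bound: |A +̂ A| ≥ 2|A| - 3 for |A| ≥ 2, with |A| = 6 giving ≥ 9.)

|A +̂ A| = 12


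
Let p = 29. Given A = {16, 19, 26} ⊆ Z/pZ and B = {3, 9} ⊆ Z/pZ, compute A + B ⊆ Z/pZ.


Work in Z/29Z: reduce every sum a + b modulo 29.
Enumerate all 6 pairs:
a = 16: 16+3=19, 16+9=25
a = 19: 19+3=22, 19+9=28
a = 26: 26+3=0, 26+9=6
Distinct residues collected: {0, 6, 19, 22, 25, 28}
|A + B| = 6 (out of 29 total residues).

A + B = {0, 6, 19, 22, 25, 28}


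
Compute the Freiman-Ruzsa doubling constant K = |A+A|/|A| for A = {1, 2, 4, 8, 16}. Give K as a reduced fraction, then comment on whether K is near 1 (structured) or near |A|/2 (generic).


|A| = 5.
Compute A + A by enumerating all 25 pairs.
A + A = {2, 3, 4, 5, 6, 8, 9, 10, 12, 16, 17, 18, 20, 24, 32}, so |A + A| = 15.
K = |A + A| / |A| = 15/5 = 3/1 ≈ 3.0000.
Reference: AP of size 5 gives K = 9/5 ≈ 1.8000; a fully generic set of size 5 gives K ≈ 3.0000.

|A| = 5, |A + A| = 15, K = 15/5 = 3/1.


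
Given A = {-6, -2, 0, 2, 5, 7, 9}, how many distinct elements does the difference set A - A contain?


A - A = {a - a' : a, a' ∈ A}; |A| = 7.
Bounds: 2|A|-1 ≤ |A - A| ≤ |A|² - |A| + 1, i.e. 13 ≤ |A - A| ≤ 43.
Note: 0 ∈ A - A always (from a - a). The set is symmetric: if d ∈ A - A then -d ∈ A - A.
Enumerate nonzero differences d = a - a' with a > a' (then include -d):
Positive differences: {2, 3, 4, 5, 6, 7, 8, 9, 11, 13, 15}
Full difference set: {0} ∪ (positive diffs) ∪ (negative diffs).
|A - A| = 1 + 2·11 = 23 (matches direct enumeration: 23).

|A - A| = 23


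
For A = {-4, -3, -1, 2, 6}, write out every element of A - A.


A - A = {a - a' : a, a' ∈ A}.
Compute a - a' for each ordered pair (a, a'):
a = -4: -4--4=0, -4--3=-1, -4--1=-3, -4-2=-6, -4-6=-10
a = -3: -3--4=1, -3--3=0, -3--1=-2, -3-2=-5, -3-6=-9
a = -1: -1--4=3, -1--3=2, -1--1=0, -1-2=-3, -1-6=-7
a = 2: 2--4=6, 2--3=5, 2--1=3, 2-2=0, 2-6=-4
a = 6: 6--4=10, 6--3=9, 6--1=7, 6-2=4, 6-6=0
Collecting distinct values (and noting 0 appears from a-a):
A - A = {-10, -9, -7, -6, -5, -4, -3, -2, -1, 0, 1, 2, 3, 4, 5, 6, 7, 9, 10}
|A - A| = 19

A - A = {-10, -9, -7, -6, -5, -4, -3, -2, -1, 0, 1, 2, 3, 4, 5, 6, 7, 9, 10}


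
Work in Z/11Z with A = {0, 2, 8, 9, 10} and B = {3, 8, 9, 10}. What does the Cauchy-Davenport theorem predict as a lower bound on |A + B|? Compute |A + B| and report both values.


Cauchy-Davenport: |A + B| ≥ min(p, |A| + |B| - 1) for A, B nonempty in Z/pZ.
|A| = 5, |B| = 4, p = 11.
CD lower bound = min(11, 5 + 4 - 1) = min(11, 8) = 8.
Compute A + B mod 11 directly:
a = 0: 0+3=3, 0+8=8, 0+9=9, 0+10=10
a = 2: 2+3=5, 2+8=10, 2+9=0, 2+10=1
a = 8: 8+3=0, 8+8=5, 8+9=6, 8+10=7
a = 9: 9+3=1, 9+8=6, 9+9=7, 9+10=8
a = 10: 10+3=2, 10+8=7, 10+9=8, 10+10=9
A + B = {0, 1, 2, 3, 5, 6, 7, 8, 9, 10}, so |A + B| = 10.
Verify: 10 ≥ 8? Yes ✓.

CD lower bound = 8, actual |A + B| = 10.


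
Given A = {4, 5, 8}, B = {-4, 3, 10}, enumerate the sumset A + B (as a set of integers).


A + B = {a + b : a ∈ A, b ∈ B}.
Enumerate all |A|·|B| = 3·3 = 9 pairs (a, b) and collect distinct sums.
a = 4: 4+-4=0, 4+3=7, 4+10=14
a = 5: 5+-4=1, 5+3=8, 5+10=15
a = 8: 8+-4=4, 8+3=11, 8+10=18
Collecting distinct sums: A + B = {0, 1, 4, 7, 8, 11, 14, 15, 18}
|A + B| = 9

A + B = {0, 1, 4, 7, 8, 11, 14, 15, 18}


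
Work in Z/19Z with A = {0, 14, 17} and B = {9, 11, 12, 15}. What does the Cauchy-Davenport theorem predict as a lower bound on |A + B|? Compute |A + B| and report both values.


Cauchy-Davenport: |A + B| ≥ min(p, |A| + |B| - 1) for A, B nonempty in Z/pZ.
|A| = 3, |B| = 4, p = 19.
CD lower bound = min(19, 3 + 4 - 1) = min(19, 6) = 6.
Compute A + B mod 19 directly:
a = 0: 0+9=9, 0+11=11, 0+12=12, 0+15=15
a = 14: 14+9=4, 14+11=6, 14+12=7, 14+15=10
a = 17: 17+9=7, 17+11=9, 17+12=10, 17+15=13
A + B = {4, 6, 7, 9, 10, 11, 12, 13, 15}, so |A + B| = 9.
Verify: 9 ≥ 6? Yes ✓.

CD lower bound = 6, actual |A + B| = 9.


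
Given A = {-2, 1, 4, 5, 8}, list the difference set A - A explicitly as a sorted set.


A - A = {a - a' : a, a' ∈ A}.
Compute a - a' for each ordered pair (a, a'):
a = -2: -2--2=0, -2-1=-3, -2-4=-6, -2-5=-7, -2-8=-10
a = 1: 1--2=3, 1-1=0, 1-4=-3, 1-5=-4, 1-8=-7
a = 4: 4--2=6, 4-1=3, 4-4=0, 4-5=-1, 4-8=-4
a = 5: 5--2=7, 5-1=4, 5-4=1, 5-5=0, 5-8=-3
a = 8: 8--2=10, 8-1=7, 8-4=4, 8-5=3, 8-8=0
Collecting distinct values (and noting 0 appears from a-a):
A - A = {-10, -7, -6, -4, -3, -1, 0, 1, 3, 4, 6, 7, 10}
|A - A| = 13

A - A = {-10, -7, -6, -4, -3, -1, 0, 1, 3, 4, 6, 7, 10}


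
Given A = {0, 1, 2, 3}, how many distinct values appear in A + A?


A + A = {a + a' : a, a' ∈ A}; |A| = 4.
General bounds: 2|A| - 1 ≤ |A + A| ≤ |A|(|A|+1)/2, i.e. 7 ≤ |A + A| ≤ 10.
Lower bound 2|A|-1 is attained iff A is an arithmetic progression.
Enumerate sums a + a' for a ≤ a' (symmetric, so this suffices):
a = 0: 0+0=0, 0+1=1, 0+2=2, 0+3=3
a = 1: 1+1=2, 1+2=3, 1+3=4
a = 2: 2+2=4, 2+3=5
a = 3: 3+3=6
Distinct sums: {0, 1, 2, 3, 4, 5, 6}
|A + A| = 7

|A + A| = 7


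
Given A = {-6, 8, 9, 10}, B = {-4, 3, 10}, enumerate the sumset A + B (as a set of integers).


A + B = {a + b : a ∈ A, b ∈ B}.
Enumerate all |A|·|B| = 4·3 = 12 pairs (a, b) and collect distinct sums.
a = -6: -6+-4=-10, -6+3=-3, -6+10=4
a = 8: 8+-4=4, 8+3=11, 8+10=18
a = 9: 9+-4=5, 9+3=12, 9+10=19
a = 10: 10+-4=6, 10+3=13, 10+10=20
Collecting distinct sums: A + B = {-10, -3, 4, 5, 6, 11, 12, 13, 18, 19, 20}
|A + B| = 11

A + B = {-10, -3, 4, 5, 6, 11, 12, 13, 18, 19, 20}


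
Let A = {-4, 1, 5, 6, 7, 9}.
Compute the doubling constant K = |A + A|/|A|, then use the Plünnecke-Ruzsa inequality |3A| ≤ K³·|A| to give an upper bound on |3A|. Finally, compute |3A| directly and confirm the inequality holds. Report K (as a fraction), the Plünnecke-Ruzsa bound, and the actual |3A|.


|A| = 6.
Step 1: Compute A + A by enumerating all 36 pairs.
A + A = {-8, -3, 1, 2, 3, 5, 6, 7, 8, 10, 11, 12, 13, 14, 15, 16, 18}, so |A + A| = 17.
Step 2: Doubling constant K = |A + A|/|A| = 17/6 = 17/6 ≈ 2.8333.
Step 3: Plünnecke-Ruzsa gives |3A| ≤ K³·|A| = (2.8333)³ · 6 ≈ 136.4722.
Step 4: Compute 3A = A + A + A directly by enumerating all triples (a,b,c) ∈ A³; |3A| = 30.
Step 5: Check 30 ≤ 136.4722? Yes ✓.

K = 17/6, Plünnecke-Ruzsa bound K³|A| ≈ 136.4722, |3A| = 30, inequality holds.


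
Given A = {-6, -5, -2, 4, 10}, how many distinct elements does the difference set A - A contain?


A - A = {a - a' : a, a' ∈ A}; |A| = 5.
Bounds: 2|A|-1 ≤ |A - A| ≤ |A|² - |A| + 1, i.e. 9 ≤ |A - A| ≤ 21.
Note: 0 ∈ A - A always (from a - a). The set is symmetric: if d ∈ A - A then -d ∈ A - A.
Enumerate nonzero differences d = a - a' with a > a' (then include -d):
Positive differences: {1, 3, 4, 6, 9, 10, 12, 15, 16}
Full difference set: {0} ∪ (positive diffs) ∪ (negative diffs).
|A - A| = 1 + 2·9 = 19 (matches direct enumeration: 19).

|A - A| = 19
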